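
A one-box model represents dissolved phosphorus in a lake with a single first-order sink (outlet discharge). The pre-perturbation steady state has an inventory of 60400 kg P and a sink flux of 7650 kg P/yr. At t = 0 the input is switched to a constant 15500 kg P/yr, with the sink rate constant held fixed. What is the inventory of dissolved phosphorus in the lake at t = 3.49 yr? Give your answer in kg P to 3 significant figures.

The sink rate constant is k = F₀/M₀ = 7650/60400 = 0.1267 yr⁻¹.
Solving dM/dt = F₁ − kM with M(0) = M₀ gives M(t) = F₁/k + (M₀ − F₁/k)·e^(−kt).
F₁/k = 15500/0.1267 = 122380 kg P; kt = 0.1267 × 3.49 = 0.4420, e^(−kt) = 0.6427.
M(3.49) = 122380 + (60400 − 122380) × 0.6427 = 122380 − 39840 = 82543 kg P.

82500 kg P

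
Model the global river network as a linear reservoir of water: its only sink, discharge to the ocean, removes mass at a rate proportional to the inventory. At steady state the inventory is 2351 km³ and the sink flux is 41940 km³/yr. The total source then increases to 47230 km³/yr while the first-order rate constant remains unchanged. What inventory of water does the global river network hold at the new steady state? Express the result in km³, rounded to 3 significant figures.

2650 km³

Rate constant k = F/M = 41940 / 2351 = 17.84 yr⁻¹.
At the new steady state, source = k·M_new ⇒ M_new = 47230 / 17.84 = 2648 km³.
(Equivalently M_new = M × F_new/F_old = 2351 × 47230/41940.)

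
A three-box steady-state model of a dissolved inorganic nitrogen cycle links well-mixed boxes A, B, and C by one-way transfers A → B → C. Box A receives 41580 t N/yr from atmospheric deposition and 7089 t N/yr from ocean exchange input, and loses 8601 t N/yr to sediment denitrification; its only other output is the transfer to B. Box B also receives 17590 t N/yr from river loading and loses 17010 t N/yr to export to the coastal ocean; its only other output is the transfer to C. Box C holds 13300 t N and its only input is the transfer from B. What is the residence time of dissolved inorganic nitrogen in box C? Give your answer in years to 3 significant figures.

Box A: F(A→B) = (41580 + 7089) − 8601 = 40068 t N/yr.
Box B: F(B→C) = (40068 + 17590) − 17010 = 40648 t N/yr.
Box C throughput = its input = 40648 t N/yr; τ = 13300 / 40648 = 0.3272 yr.

0.327 yr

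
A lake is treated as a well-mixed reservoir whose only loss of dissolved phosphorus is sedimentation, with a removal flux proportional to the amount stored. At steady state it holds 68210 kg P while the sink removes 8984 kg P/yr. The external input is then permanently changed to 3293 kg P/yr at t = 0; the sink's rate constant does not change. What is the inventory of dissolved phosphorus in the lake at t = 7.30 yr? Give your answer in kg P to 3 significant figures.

The sink rate constant is k = F₀/M₀ = 8984/68210 = 0.1317 yr⁻¹.
Solving dM/dt = F₁ − kM with M(0) = M₀ gives M(t) = F₁/k + (M₀ − F₁/k)·e^(−kt).
F₁/k = 3293/0.1317 = 25002 kg P; kt = 0.1317 × 7.30 = 0.9615, e^(−kt) = 0.3823.
M(7.30) = 25002 + (68210 − 25002) × 0.3823 = 25002 + 16520 = 41521 kg P.

41500 kg P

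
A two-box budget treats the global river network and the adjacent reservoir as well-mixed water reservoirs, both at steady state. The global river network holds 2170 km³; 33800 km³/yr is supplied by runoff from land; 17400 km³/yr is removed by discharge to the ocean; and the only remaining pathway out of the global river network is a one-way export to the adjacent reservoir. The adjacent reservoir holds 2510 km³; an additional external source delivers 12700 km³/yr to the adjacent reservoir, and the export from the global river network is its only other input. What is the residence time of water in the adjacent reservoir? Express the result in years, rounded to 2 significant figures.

0.086 yr

Balance the global river network: ΣF_in = 33800 km³/yr.
Export to the adjacent reservoir = ΣF_in − (17400) = 16400 km³/yr.
Total input to the adjacent reservoir = 16400 + 12700 = 29100 km³/yr; at steady state this equals its total output.
τ = M / F = 2510 / 29100 = 0.08625 yr.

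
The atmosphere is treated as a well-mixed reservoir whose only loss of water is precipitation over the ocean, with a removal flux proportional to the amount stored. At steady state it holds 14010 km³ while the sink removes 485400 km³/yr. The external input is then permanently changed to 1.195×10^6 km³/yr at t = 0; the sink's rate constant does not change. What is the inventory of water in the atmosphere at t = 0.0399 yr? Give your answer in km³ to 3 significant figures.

The sink rate constant is k = F₀/M₀ = 485400/14010 = 34.65 yr⁻¹.
Solving dM/dt = F₁ − kM with M(0) = M₀ gives M(t) = F₁/k + (M₀ − F₁/k)·e^(−kt).
F₁/k = 1.195×10^6/34.65 = 34491 km³; kt = 34.65 × 0.0399 = 1.382, e^(−kt) = 0.2510.
M(0.0399) = 34491 + (14010 − 34491) × 0.2510 = 34491 − 5140 = 29351 km³.

29400 km³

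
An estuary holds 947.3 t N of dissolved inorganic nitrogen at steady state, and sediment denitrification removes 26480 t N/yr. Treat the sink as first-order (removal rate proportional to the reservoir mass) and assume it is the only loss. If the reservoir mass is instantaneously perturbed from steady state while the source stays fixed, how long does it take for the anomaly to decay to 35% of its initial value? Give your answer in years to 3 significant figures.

For a linear reservoir the anomaly decays as exp(−t/τ) with τ = M/F = 947.3/26480 = 0.03577 yr.
exp(−t/τ) = 0.35 ⇒ t = −τ ln(0.35) = 0.03577 × 1.050 = 0.03756 yr.

0.0376 yr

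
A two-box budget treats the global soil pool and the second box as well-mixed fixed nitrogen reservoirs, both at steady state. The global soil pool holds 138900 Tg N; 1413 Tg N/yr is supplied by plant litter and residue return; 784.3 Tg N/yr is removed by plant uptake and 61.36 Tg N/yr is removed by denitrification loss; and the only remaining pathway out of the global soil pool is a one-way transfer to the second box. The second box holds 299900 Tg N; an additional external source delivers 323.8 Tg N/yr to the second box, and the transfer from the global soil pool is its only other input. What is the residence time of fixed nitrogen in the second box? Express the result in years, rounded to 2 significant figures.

Balance the global soil pool: ΣF_in = 1413.0 Tg N/yr.
Transfer to the second box = ΣF_in − (784.3 + 61.36) = 567.34 Tg N/yr.
Total input to the second box = 567.34 + 323.8 = 891.14 Tg N/yr; at steady state this equals its total output.
τ = M / F = 299900 / 891.14 = 336.5 yr.

340 yr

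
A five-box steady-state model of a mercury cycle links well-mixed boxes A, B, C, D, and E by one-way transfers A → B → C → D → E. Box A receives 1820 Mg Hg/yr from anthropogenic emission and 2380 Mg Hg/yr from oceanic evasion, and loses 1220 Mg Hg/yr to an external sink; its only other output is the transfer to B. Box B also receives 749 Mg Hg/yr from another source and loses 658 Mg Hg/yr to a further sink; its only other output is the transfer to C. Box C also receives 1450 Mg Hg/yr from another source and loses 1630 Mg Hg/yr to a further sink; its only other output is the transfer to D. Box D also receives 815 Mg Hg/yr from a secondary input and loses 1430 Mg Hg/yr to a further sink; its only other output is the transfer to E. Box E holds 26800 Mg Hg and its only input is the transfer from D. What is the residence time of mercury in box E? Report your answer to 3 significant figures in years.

Box A: F(A→B) = (1820 + 2380) − 1220 = 2980.0 Mg Hg/yr.
Box B: F(B→C) = (2980.0 + 749) − 658 = 3071.0 Mg Hg/yr.
Box C: F(C→D) = (3071.0 + 1450) − 1630 = 2891.0 Mg Hg/yr.
Box D: F(D→E) = (2891.0 + 815) − 1430 = 2276.0 Mg Hg/yr.
Box E throughput = its input = 2276.0 Mg Hg/yr; τ = 26800 / 2276.0 = 11.78 yr.

11.8 yr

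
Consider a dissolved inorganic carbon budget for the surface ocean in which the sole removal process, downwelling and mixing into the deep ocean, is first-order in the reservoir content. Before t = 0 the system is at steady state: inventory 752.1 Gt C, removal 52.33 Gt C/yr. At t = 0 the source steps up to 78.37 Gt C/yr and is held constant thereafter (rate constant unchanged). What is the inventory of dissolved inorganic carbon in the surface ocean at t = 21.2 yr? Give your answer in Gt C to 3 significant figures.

1040 Gt C

The sink rate constant is k = F₀/M₀ = 52.33/752.1 = 0.06958 yr⁻¹.
Solving dM/dt = F₁ − kM with M(0) = M₀ gives M(t) = F₁/k + (M₀ − F₁/k)·e^(−kt).
F₁/k = 78.37/0.06958 = 1126.4 Gt C; kt = 0.06958 × 21.2 = 1.475, e^(−kt) = 0.2288.
M(21.2) = 1126.4 + (752.1 − 1126.4) × 0.2288 = 1126.4 − 85.62 = 1040.7 Gt C.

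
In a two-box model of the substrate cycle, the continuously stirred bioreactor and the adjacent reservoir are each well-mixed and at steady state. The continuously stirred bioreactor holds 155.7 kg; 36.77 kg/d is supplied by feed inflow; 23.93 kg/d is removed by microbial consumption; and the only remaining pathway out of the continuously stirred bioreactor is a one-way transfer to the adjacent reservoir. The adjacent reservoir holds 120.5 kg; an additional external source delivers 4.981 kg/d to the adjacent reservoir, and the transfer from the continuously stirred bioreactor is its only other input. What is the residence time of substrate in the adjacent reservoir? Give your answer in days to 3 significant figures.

6.76 d

Balance the continuously stirred bioreactor: ΣF_in = 36.770 kg/d.
Transfer to the adjacent reservoir = ΣF_in − (23.93) = 12.840 kg/d.
Total input to the adjacent reservoir = 12.840 + 4.981 = 17.821 kg/d; at steady state this equals its total output.
τ = M / F = 120.5 / 17.821 = 6.762 d.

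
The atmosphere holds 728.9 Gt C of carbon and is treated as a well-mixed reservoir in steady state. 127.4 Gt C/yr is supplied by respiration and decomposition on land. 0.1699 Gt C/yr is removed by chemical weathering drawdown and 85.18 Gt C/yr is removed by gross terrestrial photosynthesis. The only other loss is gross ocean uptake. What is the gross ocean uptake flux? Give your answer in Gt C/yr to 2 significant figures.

42 Gt C/yr

At steady state ΣF_in = ΣF_out.
ΣF_in = 127.40 Gt C/yr.
Gross ocean uptake flux = ΣF_in − (0.1699 + 85.18) = 127.40 − 85.35 = 42.05 Gt C/yr.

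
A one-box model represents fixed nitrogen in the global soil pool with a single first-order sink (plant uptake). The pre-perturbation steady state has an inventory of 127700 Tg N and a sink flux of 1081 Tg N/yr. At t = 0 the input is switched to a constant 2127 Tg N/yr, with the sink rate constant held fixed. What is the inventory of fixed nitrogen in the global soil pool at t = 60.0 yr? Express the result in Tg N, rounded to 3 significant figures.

The sink rate constant is k = F₀/M₀ = 1081/127700 = 0.008465 yr⁻¹.
Solving dM/dt = F₁ − kM with M(0) = M₀ gives M(t) = F₁/k + (M₀ − F₁/k)·e^(−kt).
F₁/k = 2127/0.008465 = 251270 Tg N; kt = 0.008465 × 60.0 = 0.5079, e^(−kt) = 0.6018.
M(60.0) = 251270 + (127700 − 251270) × 0.6018 = 251270 − 74360 = 176910 Tg N.

177000 Tg N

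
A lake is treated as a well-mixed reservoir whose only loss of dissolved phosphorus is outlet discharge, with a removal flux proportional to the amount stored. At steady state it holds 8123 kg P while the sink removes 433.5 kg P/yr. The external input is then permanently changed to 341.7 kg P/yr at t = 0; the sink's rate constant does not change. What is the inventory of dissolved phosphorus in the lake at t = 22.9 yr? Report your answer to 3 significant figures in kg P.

Residence time τ = M₀/F₀ = 18.74 yr. The eventual steady state is M_∞ = M₀·(F₁/F₀) = 8123 × 341.7/433.5 = 6402.8 kg P.
The anomaly ΔM(t) = M(t) − M_∞ decays as ΔM₀·e^(−t/τ) with ΔM₀ = 8123 − 6402.8 = 1720 kg P.
At t = 22.9 yr, e^(−t/τ) = e^(−1.222) = 0.2946, so ΔM = 506.8 kg P and M = 6402.8 + 506.8 = 6909.6 kg P.

6910 kg P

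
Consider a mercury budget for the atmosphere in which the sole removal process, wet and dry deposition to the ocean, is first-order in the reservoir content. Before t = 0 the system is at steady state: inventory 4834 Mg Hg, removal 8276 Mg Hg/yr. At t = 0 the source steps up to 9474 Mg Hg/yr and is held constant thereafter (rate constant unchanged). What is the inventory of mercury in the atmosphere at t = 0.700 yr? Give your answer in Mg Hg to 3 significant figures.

5320 Mg Hg

Residence time τ = M₀/F₀ = 0.5841 yr. The eventual steady state is M_∞ = M₀·(F₁/F₀) = 4834 × 9474/8276 = 5533.8 Mg Hg.
The anomaly ΔM(t) = M(t) − M_∞ decays as ΔM₀·e^(−t/τ) with ΔM₀ = 4834 − 5533.8 = −699.8 Mg Hg.
At t = 0.700 yr, e^(−t/τ) = e^(−1.198) = 0.3017, so ΔM = −211.1 Mg Hg and M = 5533.8 − 211.1 = 5322.7 Mg Hg.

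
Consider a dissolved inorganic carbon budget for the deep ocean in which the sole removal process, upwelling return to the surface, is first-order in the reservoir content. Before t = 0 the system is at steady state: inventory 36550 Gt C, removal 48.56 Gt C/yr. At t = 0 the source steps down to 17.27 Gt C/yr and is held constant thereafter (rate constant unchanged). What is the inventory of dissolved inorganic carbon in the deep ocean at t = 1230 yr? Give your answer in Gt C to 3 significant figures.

17600 Gt C

The sink rate constant is k = F₀/M₀ = 48.56/36550 = 0.001329 yr⁻¹.
Solving dM/dt = F₁ − kM with M(0) = M₀ gives M(t) = F₁/k + (M₀ − F₁/k)·e^(−kt).
F₁/k = 17.27/0.001329 = 12999 Gt C; kt = 0.001329 × 1230 = 1.634, e^(−kt) = 0.1951.
M(1230) = 12999 + (36550 − 12999) × 0.1951 = 12999 + 4595 = 17594 Gt C.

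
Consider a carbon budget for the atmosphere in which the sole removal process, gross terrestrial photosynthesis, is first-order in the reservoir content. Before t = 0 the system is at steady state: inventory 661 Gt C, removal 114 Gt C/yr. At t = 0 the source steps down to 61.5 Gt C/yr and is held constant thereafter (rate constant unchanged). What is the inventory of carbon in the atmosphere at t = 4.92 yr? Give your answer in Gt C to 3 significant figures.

τ = M₀/F₀ = 661/114 = 5.798 yr; rate constant k = 1/τ.
New steady state M_∞ = F₁/k = F₁·τ = 61.5 × 5.798 = 356.59 Gt C.
M(t) = M_∞ + (M₀ − M_∞)·e^(−t/τ); t/τ = 4.92/5.798 = 0.8485, so e^(−t/τ) = 0.4280.
M(t) = 356.59 + 304.4 × 0.4280 = 486.89 Gt C.

487 Gt C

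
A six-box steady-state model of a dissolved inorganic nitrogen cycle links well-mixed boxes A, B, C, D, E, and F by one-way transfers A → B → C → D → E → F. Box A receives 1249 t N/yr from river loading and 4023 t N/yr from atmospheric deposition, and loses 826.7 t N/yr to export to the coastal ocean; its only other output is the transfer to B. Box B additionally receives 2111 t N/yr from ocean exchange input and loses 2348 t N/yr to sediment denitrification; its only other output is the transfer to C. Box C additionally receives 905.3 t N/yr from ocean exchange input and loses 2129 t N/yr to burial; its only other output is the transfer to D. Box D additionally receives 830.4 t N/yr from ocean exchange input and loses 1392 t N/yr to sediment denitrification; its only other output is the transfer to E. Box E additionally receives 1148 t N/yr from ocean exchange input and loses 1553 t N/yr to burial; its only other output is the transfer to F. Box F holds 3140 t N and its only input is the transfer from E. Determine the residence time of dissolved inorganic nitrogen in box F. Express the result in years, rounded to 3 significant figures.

1.56 yr

Box A: F(A→B) = (1249 + 4023) − 826.7 = 4445.3 t N/yr.
Box B: F(B→C) = (4445.3 + 2111) − 2348 = 4208.3 t N/yr.
Box C: F(C→D) = (4208.3 + 905.3) − 2129 = 2984.6 t N/yr.
Box D: F(D→E) = (2984.6 + 830.4) − 1392 = 2423.0 t N/yr.
Box E: F(E→F) = (2423.0 + 1148) − 1553 = 2018.0 t N/yr.
Box F throughput = its input = 2018.0 t N/yr; τ = 3140 / 2018.0 = 1.556 yr.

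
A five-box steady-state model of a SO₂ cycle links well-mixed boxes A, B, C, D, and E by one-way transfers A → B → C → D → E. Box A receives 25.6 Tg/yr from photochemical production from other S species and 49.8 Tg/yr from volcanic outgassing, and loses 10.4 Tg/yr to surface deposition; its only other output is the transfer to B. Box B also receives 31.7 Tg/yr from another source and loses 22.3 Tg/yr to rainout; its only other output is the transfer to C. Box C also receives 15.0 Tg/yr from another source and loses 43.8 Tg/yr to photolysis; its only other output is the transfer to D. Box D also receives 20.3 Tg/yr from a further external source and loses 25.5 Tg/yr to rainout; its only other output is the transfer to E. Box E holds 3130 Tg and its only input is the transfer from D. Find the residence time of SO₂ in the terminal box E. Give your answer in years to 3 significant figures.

Box A: F(A→B) = (25.6 + 49.8) − 10.4 = 65.000 Tg/yr.
Box B: F(B→C) = (65.000 + 31.7) − 22.3 = 74.400 Tg/yr.
Box C: F(C→D) = (74.400 + 15.0) − 43.8 = 45.600 Tg/yr.
Box D: F(D→E) = (45.600 + 20.3) − 25.5 = 40.400 Tg/yr.
Box E throughput = its input = 40.400 Tg/yr; τ = 3130 / 40.400 = 77.48 yr.

77.5 yr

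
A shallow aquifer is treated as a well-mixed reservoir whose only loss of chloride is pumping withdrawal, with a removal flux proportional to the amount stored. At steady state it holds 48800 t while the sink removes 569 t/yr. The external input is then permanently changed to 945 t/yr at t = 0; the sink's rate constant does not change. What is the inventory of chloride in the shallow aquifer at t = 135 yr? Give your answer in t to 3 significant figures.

The sink rate constant is k = F₀/M₀ = 569/48800 = 0.01166 yr⁻¹.
Solving dM/dt = F₁ − kM with M(0) = M₀ gives M(t) = F₁/k + (M₀ − F₁/k)·e^(−kt).
F₁/k = 945/0.01166 = 81047 t; kt = 0.01166 × 135 = 1.574, e^(−kt) = 0.2072.
M(135) = 81047 + (48800 − 81047) × 0.2072 = 81047 − 6682 = 74366 t.

74400 t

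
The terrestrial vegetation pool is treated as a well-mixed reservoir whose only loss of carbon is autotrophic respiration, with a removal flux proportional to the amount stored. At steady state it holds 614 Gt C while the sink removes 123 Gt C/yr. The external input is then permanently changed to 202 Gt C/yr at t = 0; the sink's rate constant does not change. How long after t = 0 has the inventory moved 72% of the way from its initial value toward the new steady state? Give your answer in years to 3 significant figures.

τ = M₀/F₀ = 614/123 = 4.992 yr.
The remaining gap fraction is e^(−t/τ); 72% covered ⇒ e^(−t/τ) = 0.280.
t = −τ ln(0.280) = 4.992 × 1.273 = 6.354 yr.

6.35 yr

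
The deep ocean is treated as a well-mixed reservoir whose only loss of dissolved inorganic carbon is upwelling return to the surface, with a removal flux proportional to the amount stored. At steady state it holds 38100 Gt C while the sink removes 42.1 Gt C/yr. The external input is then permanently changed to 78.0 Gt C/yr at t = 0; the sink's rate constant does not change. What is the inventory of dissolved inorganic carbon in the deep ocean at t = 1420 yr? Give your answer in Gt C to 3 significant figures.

Residence time τ = M₀/F₀ = 905.0 yr. The eventual steady state is M_∞ = M₀·(F₁/F₀) = 38100 × 78.0/42.1 = 70589 Gt C.
The anomaly ΔM(t) = M(t) − M_∞ decays as ΔM₀·e^(−t/τ) with ΔM₀ = 38100 − 70589 = −32490 Gt C.
At t = 1420 yr, e^(−t/τ) = e^(−1.569) = 0.2082, so ΔM = −6765 Gt C and M = 70589 − 6765 = 63824 Gt C.

63800 Gt C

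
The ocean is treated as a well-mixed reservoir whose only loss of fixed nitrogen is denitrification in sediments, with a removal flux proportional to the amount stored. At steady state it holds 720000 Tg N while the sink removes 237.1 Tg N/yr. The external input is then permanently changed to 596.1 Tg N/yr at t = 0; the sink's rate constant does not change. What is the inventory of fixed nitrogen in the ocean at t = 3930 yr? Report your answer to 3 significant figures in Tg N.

Residence time τ = M₀/F₀ = 3037 yr. The eventual steady state is M_∞ = M₀·(F₁/F₀) = 720000 × 596.1/237.1 = 1.8102×10^6 Tg N.
The anomaly ΔM(t) = M(t) − M_∞ decays as ΔM₀·e^(−t/τ) with ΔM₀ = 720000 − 1.8102×10^6 = −1.090×10^6 Tg N.
At t = 3930 yr, e^(−t/τ) = e^(−1.294) = 0.2741, so ΔM = −298800 Tg N and M = 1.8102×10^6 − 298800 = 1.5113×10^6 Tg N.

1.51×10^6 Tg N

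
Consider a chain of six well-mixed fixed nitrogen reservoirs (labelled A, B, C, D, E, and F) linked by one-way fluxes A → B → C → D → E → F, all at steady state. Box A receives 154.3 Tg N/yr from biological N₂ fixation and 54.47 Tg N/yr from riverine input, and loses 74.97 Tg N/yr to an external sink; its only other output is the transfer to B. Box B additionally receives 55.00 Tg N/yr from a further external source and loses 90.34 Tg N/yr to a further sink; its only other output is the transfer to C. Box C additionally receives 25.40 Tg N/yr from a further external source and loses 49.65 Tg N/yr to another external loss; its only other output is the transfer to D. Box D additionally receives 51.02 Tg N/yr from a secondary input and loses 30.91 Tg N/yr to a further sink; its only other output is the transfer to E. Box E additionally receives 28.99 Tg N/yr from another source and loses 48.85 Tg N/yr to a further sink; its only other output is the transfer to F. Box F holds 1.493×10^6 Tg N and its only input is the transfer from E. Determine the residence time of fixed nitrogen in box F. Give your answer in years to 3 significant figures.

20100 yr

Box A: F(A→B) = (154.3 + 54.47) − 74.97 = 133.80 Tg N/yr.
Box B: F(B→C) = (133.80 + 55.00) − 90.34 = 98.460 Tg N/yr.
Box C: F(C→D) = (98.460 + 25.40) − 49.65 = 74.210 Tg N/yr.
Box D: F(D→E) = (74.210 + 51.02) − 30.91 = 94.320 Tg N/yr.
Box E: F(E→F) = (94.320 + 28.99) − 48.85 = 74.460 Tg N/yr.
Box F throughput = its input = 74.460 Tg N/yr; τ = 1.493×10^6 / 74.460 = 20050 yr.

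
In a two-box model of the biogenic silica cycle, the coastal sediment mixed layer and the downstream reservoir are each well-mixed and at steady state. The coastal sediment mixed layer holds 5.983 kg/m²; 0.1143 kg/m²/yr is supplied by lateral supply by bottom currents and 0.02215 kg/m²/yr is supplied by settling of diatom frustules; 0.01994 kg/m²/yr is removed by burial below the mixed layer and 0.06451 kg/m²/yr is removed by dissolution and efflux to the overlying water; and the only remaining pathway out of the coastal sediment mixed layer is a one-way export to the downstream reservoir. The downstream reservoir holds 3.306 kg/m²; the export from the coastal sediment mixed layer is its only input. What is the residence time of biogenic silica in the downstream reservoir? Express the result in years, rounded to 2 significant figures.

64 yr

Balance the coastal sediment mixed layer: ΣF_in = 0.1143 + 0.02215 = 0.13645 kg/m²/yr.
Export to the downstream reservoir = ΣF_in − (0.01994 + 0.06451) = 0.052000 kg/m²/yr.
At steady state the output of the downstream reservoir equals its input, 0.052000 kg/m²/yr.
τ = M / F = 3.306 / 0.052000 = 63.58 yr.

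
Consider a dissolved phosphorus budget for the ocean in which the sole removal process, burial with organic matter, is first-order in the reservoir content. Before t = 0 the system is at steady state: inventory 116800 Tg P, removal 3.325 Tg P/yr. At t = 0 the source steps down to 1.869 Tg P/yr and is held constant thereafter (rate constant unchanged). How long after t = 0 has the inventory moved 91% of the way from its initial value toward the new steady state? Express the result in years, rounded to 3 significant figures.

τ = M₀/F₀ = 116800/3.325 = 35130 yr.
The remaining gap fraction is e^(−t/τ); 91% covered ⇒ e^(−t/τ) = 0.0900.
t = −τ ln(0.0900) = 35130 × 2.408 = 84590 yr.

84600 yr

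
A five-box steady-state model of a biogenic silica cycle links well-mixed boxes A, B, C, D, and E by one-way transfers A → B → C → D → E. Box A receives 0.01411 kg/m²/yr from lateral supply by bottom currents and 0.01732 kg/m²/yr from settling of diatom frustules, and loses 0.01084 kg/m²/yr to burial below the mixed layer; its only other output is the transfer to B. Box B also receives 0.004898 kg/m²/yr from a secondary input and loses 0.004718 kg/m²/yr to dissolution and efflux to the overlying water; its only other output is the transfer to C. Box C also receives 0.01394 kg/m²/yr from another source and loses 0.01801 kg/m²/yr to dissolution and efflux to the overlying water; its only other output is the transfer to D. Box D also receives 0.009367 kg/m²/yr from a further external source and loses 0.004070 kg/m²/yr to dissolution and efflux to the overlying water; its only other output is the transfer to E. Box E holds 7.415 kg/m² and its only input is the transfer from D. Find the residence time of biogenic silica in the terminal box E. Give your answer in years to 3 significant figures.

337 yr

Box A: F(A→B) = (0.01411 + 0.01732) − 0.01084 = 0.020590 kg/m²/yr.
Box B: F(B→C) = (0.020590 + 0.004898) − 0.004718 = 0.020770 kg/m²/yr.
Box C: F(C→D) = (0.020770 + 0.01394) − 0.01801 = 0.016700 kg/m²/yr.
Box D: F(D→E) = (0.016700 + 0.009367) − 0.004070 = 0.021997 kg/m²/yr.
Box E throughput = its input = 0.021997 kg/m²/yr; τ = 7.415 / 0.021997 = 337.1 yr.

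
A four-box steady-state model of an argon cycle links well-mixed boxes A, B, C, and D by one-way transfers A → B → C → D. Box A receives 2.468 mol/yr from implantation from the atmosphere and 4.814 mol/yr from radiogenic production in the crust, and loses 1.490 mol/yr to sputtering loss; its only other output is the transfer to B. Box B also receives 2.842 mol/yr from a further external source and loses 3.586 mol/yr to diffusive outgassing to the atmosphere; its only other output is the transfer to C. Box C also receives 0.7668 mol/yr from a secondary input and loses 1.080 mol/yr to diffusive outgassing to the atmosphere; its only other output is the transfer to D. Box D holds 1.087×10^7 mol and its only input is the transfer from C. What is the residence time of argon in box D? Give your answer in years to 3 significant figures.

Box A: F(A→B) = (2.468 + 4.814) − 1.490 = 5.7920 mol/yr.
Box B: F(B→C) = (5.7920 + 2.842) − 3.586 = 5.0480 mol/yr.
Box C: F(C→D) = (5.0480 + 0.7668) − 1.080 = 4.7348 mol/yr.
Box D throughput = its input = 4.7348 mol/yr; τ = 1.087×10^7 / 4.7348 = 2.296×10^6 yr.

2.30×10^6 yr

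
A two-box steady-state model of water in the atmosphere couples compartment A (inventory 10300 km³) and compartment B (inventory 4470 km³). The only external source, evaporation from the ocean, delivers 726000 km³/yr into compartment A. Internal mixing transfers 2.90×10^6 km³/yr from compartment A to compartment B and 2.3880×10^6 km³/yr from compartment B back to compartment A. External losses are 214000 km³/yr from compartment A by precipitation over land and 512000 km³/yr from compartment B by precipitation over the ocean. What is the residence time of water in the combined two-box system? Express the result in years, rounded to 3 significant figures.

0.0203 yr

Treat the two boxes together as one reservoir: the mixing fluxes between them are internal recycling, so τ = ΣM / Σ(external losses).
M_total = 10300 + 4470 = 14770 km³.
ΣF_external_out = 214000 + 512000 = 726000 km³/yr.
τ = M_total / ΣF_ext = 14770 / 726000 = 0.02034 yr.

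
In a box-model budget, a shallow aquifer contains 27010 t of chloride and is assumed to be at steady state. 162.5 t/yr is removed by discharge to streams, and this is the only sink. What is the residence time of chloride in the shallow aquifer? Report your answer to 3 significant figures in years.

τ = M / F = 27010 / 162.5 = 166.2 yr.

166 yr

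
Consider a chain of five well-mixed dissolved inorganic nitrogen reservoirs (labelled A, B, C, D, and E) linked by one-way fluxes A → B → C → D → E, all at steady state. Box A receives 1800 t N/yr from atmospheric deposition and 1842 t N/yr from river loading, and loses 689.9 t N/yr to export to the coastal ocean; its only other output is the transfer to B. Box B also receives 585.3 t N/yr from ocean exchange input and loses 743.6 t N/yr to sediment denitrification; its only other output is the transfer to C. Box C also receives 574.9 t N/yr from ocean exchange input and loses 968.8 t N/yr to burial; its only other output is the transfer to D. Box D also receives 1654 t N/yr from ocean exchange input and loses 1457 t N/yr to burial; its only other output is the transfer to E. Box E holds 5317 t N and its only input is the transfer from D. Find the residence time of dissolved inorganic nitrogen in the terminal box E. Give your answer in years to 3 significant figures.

2.05 yr

Box A: F(A→B) = (1800 + 1842) − 689.9 = 2952.1 t N/yr.
Box B: F(B→C) = (2952.1 + 585.3) − 743.6 = 2793.8 t N/yr.
Box C: F(C→D) = (2793.8 + 574.9) − 968.8 = 2399.9 t N/yr.
Box D: F(D→E) = (2399.9 + 1654) − 1457 = 2596.9 t N/yr.
Box E throughput = its input = 2596.9 t N/yr; τ = 5317 / 2596.9 = 2.047 yr.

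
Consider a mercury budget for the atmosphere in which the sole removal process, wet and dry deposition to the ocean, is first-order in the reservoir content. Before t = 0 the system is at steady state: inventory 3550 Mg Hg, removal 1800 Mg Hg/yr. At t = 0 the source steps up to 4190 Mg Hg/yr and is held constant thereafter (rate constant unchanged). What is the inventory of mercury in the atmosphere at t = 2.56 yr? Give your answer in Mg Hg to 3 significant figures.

τ = M₀/F₀ = 3550/1800 = 1.972 yr; rate constant k = 1/τ.
New steady state M_∞ = F₁/k = F₁·τ = 4190 × 1.972 = 8263.6 Mg Hg.
M(t) = M_∞ + (M₀ − M_∞)·e^(−t/τ); t/τ = 2.56/1.972 = 1.298, so e^(−t/τ) = 0.2731.
M(t) = 8263.6 − 4714 × 0.2731 = 6976.5 Mg Hg.

6980 Mg Hg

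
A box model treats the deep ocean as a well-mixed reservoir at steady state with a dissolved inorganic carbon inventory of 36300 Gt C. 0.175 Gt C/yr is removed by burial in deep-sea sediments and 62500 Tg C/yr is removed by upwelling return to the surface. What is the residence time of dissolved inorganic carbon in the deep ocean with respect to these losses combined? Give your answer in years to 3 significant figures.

579 yr

Convert the upwelling return to the surface flux: 62500 Tg C/yr = 62.50 Gt C/yr.
Total removal = 0.1750 + 62.50 = 62.675 Gt C/yr.
τ = M / ΣF_out = 36300 / 62.675 = 579.2 yr.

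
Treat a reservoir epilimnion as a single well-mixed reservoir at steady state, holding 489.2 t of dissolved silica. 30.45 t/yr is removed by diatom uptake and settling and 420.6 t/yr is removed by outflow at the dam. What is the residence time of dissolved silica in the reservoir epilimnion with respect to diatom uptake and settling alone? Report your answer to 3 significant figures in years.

16.1 yr

Residence time with respect to a single sink: τ = M / F_sink.
τ = 489.2 / 30.45 = 16.07 yr.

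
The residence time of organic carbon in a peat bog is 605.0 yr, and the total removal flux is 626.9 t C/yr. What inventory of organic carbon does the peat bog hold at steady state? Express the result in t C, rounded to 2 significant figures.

380000 t C

τ = M/F ⇒ M = τ × F = 605.0 × 626.9 = 379300 t C.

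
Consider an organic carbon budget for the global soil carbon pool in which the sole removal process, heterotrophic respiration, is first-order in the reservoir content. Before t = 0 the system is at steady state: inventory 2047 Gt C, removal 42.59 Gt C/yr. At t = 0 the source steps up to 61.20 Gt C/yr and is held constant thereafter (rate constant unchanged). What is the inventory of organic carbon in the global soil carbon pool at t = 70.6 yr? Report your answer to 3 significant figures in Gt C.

τ = M₀/F₀ = 2047/42.59 = 48.06 yr; rate constant k = 1/τ.
New steady state M_∞ = F₁/k = F₁·τ = 61.20 × 48.06 = 2941.5 Gt C.
M(t) = M_∞ + (M₀ − M_∞)·e^(−t/τ); t/τ = 70.6/48.06 = 1.469, so e^(−t/τ) = 0.2302.
M(t) = 2941.5 − 894.5 × 0.2302 = 2735.6 Gt C.

2740 Gt C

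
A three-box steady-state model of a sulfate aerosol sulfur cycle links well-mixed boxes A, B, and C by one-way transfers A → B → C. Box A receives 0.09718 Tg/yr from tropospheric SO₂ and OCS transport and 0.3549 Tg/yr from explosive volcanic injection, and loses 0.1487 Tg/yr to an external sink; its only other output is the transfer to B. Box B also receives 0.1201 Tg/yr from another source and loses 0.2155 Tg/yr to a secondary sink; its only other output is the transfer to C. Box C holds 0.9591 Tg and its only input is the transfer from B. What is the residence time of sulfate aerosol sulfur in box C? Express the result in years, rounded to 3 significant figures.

Box A: F(A→B) = (0.09718 + 0.3549) − 0.1487 = 0.30338 Tg/yr.
Box B: F(B→C) = (0.30338 + 0.1201) − 0.2155 = 0.20798 Tg/yr.
Box C throughput = its input = 0.20798 Tg/yr; τ = 0.9591 / 0.20798 = 4.612 yr.

4.61 yr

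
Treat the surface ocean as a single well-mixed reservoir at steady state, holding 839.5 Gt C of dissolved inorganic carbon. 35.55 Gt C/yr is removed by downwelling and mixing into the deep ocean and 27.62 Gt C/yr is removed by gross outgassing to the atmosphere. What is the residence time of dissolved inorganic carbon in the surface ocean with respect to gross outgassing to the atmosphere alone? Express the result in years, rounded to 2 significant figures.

Residence time with respect to a single sink: τ = M / F_sink.
τ = 839.5 / 27.62 = 30.39 yr.

30 yr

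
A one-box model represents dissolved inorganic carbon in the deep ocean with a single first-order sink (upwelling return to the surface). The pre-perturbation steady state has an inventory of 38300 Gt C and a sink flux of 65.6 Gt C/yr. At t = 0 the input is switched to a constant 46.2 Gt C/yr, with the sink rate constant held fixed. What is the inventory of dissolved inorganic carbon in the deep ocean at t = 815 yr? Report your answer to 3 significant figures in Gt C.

τ = M₀/F₀ = 38300/65.6 = 583.8 yr; rate constant k = 1/τ.
New steady state M_∞ = F₁/k = F₁·τ = 46.2 × 583.8 = 26973 Gt C.
M(t) = M_∞ + (M₀ − M_∞)·e^(−t/τ); t/τ = 815/583.8 = 1.396, so e^(−t/τ) = 0.2476.
M(t) = 26973 + 11330 × 0.2476 = 29778 Gt C.

29800 Gt C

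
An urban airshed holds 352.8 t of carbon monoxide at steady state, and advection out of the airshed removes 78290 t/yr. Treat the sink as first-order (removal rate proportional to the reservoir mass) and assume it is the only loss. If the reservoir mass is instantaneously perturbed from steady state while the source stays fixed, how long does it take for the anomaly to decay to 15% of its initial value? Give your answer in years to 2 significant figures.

For a linear reservoir the anomaly decays as exp(−t/τ) with τ = M/F = 352.8/78290 = 0.004506 yr.
exp(−t/τ) = 0.15 ⇒ t = −τ ln(0.15) = 0.004506 × 1.897 = 0.008549 yr.

0.0085 yr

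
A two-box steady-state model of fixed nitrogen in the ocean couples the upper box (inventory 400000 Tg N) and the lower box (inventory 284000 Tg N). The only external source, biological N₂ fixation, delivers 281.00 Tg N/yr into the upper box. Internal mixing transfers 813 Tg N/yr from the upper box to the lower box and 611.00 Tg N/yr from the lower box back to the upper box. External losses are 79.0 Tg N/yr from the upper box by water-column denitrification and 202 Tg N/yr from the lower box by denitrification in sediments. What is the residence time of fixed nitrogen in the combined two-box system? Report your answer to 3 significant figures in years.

2430 yr

Treat the two boxes together as one reservoir: the mixing fluxes between them are internal recycling, so τ = ΣM / Σ(external losses).
M_total = 400000 + 284000 = 684000 Tg N.
ΣF_external_out = 79.0 + 202 = 281.00 Tg N/yr.
τ = M_total / ΣF_ext = 684000 / 281.00 = 2434 yr.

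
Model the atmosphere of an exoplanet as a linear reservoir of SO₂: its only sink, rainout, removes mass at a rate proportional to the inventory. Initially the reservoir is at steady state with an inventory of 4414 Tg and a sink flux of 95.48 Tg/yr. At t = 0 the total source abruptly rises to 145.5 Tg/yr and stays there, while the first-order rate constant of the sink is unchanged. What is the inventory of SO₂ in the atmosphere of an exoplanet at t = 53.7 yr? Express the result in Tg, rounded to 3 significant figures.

τ = M₀/F₀ = 4414/95.48 = 46.23 yr; rate constant k = 1/τ.
New steady state M_∞ = F₁/k = F₁·τ = 145.5 × 46.23 = 6726.4 Tg.
M(t) = M_∞ + (M₀ − M_∞)·e^(−t/τ); t/τ = 53.7/46.23 = 1.162, so e^(−t/τ) = 0.3130.
M(t) = 6726.4 − 2312 × 0.3130 = 6002.7 Tg.

6000 Tg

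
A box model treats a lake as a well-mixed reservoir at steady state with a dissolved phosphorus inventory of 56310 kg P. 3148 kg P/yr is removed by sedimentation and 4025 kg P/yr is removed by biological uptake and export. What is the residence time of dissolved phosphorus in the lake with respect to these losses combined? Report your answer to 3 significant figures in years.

7.85 yr

Total removal = 3148 + 4025 = 7173.0 kg P/yr.
τ = M / ΣF_out = 56310 / 7173.0 = 7.850 yr.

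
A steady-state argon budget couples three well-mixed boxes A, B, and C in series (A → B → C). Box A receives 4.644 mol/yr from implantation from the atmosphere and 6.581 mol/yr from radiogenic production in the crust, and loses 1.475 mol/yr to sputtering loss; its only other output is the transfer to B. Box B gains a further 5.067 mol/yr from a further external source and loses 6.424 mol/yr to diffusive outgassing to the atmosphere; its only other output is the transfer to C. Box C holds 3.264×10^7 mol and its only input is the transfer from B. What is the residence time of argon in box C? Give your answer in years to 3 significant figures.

Box A: F(A→B) = (4.644 + 6.581) − 1.475 = 9.7500 mol/yr.
Box B: F(B→C) = (9.7500 + 5.067) − 6.424 = 8.3930 mol/yr.
Box C throughput = its input = 8.3930 mol/yr; τ = 3.264×10^7 / 8.3930 = 3.889×10^6 yr.

3.89×10^6 yr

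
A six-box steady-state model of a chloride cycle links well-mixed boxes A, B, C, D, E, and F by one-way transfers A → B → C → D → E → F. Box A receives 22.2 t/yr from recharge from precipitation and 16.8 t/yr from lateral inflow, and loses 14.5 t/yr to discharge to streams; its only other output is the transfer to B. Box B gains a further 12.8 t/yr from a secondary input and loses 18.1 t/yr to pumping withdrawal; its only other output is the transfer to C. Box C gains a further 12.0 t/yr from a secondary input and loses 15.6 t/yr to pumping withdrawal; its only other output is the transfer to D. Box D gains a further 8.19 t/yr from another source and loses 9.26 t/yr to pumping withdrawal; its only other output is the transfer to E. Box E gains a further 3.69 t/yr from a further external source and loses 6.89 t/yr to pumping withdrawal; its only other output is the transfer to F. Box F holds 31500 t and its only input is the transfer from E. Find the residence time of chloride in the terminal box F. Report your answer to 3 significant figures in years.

Box A: F(A→B) = (22.2 + 16.8) − 14.5 = 24.500 t/yr.
Box B: F(B→C) = (24.500 + 12.8) − 18.1 = 19.200 t/yr.
Box C: F(C→D) = (19.200 + 12.0) − 15.6 = 15.600 t/yr.
Box D: F(D→E) = (15.600 + 8.19) − 9.26 = 14.530 t/yr.
Box E: F(E→F) = (14.530 + 3.69) − 6.89 = 11.330 t/yr.
Box F throughput = its input = 11.330 t/yr; τ = 31500 / 11.330 = 2780 yr.

2780 yr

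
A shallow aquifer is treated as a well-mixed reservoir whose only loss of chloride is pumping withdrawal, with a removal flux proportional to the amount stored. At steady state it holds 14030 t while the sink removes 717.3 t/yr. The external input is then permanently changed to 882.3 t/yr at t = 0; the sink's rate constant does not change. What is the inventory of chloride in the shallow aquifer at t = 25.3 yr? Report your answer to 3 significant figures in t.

τ = M₀/F₀ = 14030/717.3 = 19.56 yr; rate constant k = 1/τ.
New steady state M_∞ = F₁/k = F₁·τ = 882.3 × 19.56 = 17257 t.
M(t) = M_∞ + (M₀ − M_∞)·e^(−t/τ); t/τ = 25.3/19.56 = 1.293, so e^(−t/τ) = 0.2743.
M(t) = 17257 − 3227 × 0.2743 = 16372 t.

16400 t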